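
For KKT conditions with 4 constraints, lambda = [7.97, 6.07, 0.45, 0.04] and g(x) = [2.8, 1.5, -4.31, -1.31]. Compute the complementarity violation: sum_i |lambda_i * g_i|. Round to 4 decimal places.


KKT complementary slackness check:
lambda_1 * g_1 = 7.97 * 2.8 = 22.316
lambda_2 * g_2 = 6.07 * 1.5 = 9.105
lambda_3 * g_3 = 0.45 * -4.31 = -1.9395
lambda_4 * g_4 = 0.04 * -1.31 = -0.0524
Total violation = 22.316 + 9.105 + 1.9395 + 0.0524 = 33.4129


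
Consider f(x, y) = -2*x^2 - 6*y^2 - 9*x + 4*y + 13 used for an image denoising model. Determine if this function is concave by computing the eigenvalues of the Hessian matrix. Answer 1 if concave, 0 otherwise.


The Hessian of f(x,y) = -2*x^2 - 6*y^2 - 9*x + 4*y + 13 is:
H = [[-4, 0], [0, -12]]
Trace = -4 - 12 = -16
Determinant = -4*-12 - (0)^2 = 48
Discriminant = (-16)^2 - 4*48 = 64.0
Eigenvalues: lambda_1 = -12.0, lambda_2 = -4.0
The function is concave.

1


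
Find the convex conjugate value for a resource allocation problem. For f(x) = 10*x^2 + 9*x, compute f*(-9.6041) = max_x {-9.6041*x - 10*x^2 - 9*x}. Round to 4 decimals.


f*(y) = sup_x {y*x - a*x^2 - b*x} = sup_x {(y-b)*x - a*x^2}
FOC: (y - b) - 2a*x = 0 => x* = (y - b)/(2a)
x* = (-9.6041 - 9)/(2*10) = -0.9302
f*(-9.6041) = (y-b)^2/(4a) = (-9.6041 - 9)^2/(4*10)
= 346.1125/40 = 8.6528


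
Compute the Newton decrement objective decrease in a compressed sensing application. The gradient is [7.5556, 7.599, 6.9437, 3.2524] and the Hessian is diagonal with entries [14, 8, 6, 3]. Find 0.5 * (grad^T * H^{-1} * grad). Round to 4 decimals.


Step 1: H is diagonal, so H^(-1) * g = [0.5397, 0.9499, 1.1573, 1.0841].
Step 2: g^T H^(-1) g = sum_i g_i^2 / H_ii
  = (7.5556)^2/14 + (7.599)^2/8 + (6.9437)^2/6 + (3.2524)^2/3
  = 4.0776 + 7.2181 + 8.0358 + 3.526 = 22.8576
Step 3: Objective decrease = 0.5 * g^T H^(-1) g = 11.4288


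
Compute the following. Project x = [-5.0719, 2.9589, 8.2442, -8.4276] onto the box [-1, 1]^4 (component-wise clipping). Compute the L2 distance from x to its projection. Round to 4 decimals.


Project each component onto [-1, 1].
clip(-5.0719) = -1.0, clip(2.9589) = 1.0, clip(8.2442) = 1.0, clip(-8.4276) = -1.0
Projection = [-1.0, 1.0, 1.0, -1.0]
Squared diffs: [16.5804, 3.8373, 52.4784, 55.1692]
Distance = sqrt(128.0653) = 11.3166


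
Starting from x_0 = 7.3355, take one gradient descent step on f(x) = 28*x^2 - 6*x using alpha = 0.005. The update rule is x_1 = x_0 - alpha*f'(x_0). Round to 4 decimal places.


We compute the gradient at x_0 and apply the update.
f'(x) = 56*x - 6
f'(7.3355) = 56*7.3355 - 6 = 404.788
x_1 = 7.3355 - 0.005*404.788 = 5.3116


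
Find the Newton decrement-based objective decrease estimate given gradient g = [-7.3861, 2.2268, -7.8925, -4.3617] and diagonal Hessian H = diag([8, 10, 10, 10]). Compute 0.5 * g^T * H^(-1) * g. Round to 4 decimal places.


Step 1: H is diagonal, so H^(-1) * g = [-0.9233, 0.2227, -0.7893, -0.4362].
Step 2: g^T H^(-1) g = sum_i g_i^2 / H_ii
  = (-7.3861)^2/8 + (2.2268)^2/10 + (-7.8925)^2/10 + (-4.3617)^2/10
  = 6.8193 + 0.4959 + 6.2292 + 1.9024 = 15.4468
Step 3: Objective decrease = 0.5 * g^T H^(-1) g = 7.7234


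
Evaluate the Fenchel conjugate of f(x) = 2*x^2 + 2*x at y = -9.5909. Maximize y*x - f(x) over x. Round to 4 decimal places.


f*(y) = sup_x {y*x - a*x^2 - b*x} = sup_x {(y-b)*x - a*x^2}
FOC: (y - b) - 2a*x = 0 => x* = (y - b)/(2a)
x* = (-9.5909 - 2)/(2*2) = -2.8977
f*(-9.5909) = (y-b)^2/(4a) = (-9.5909 - 2)^2/(4*2)
= 134.349/8 = 16.7936


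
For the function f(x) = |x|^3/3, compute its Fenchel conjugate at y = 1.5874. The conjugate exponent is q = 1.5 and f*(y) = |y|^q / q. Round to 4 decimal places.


The conjugate exponent q satisfies 1/p + 1/q = 1.
p = 3, so q = 3/(3 - 1) = 1.5
|y|^q = 1.5874^1.5 = 2.0
f*(1.5874) = 2.0 / 1.5 = 1.3333


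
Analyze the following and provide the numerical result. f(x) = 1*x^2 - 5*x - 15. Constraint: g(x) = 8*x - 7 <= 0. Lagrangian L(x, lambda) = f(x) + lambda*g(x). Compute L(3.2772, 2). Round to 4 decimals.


Step 1: Evaluate f(x).
f(3.2772) = 1*3.2772^2 - 5*3.2772 - 15 = -20.646
Step 2: Evaluate g(x).
g(3.2772) = 8*3.2772 - 7 = 19.2176
Step 3: Compute Lagrangian.
L = -20.646 + 2*19.2176 = 17.7892


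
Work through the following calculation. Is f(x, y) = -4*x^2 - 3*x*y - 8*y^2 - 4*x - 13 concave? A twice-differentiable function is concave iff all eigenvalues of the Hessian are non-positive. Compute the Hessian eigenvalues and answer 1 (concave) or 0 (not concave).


The Hessian of f(x,y) = -4*x^2 - 3*x*y - 8*y^2 - 4*x - 13 is:
H = [[-8, -3], [-3, -16]]
Trace = -8 - 16 = -24
Determinant = -8*-16 - (-3)^2 = 119
Discriminant = (-24)^2 - 4*119 = 100.0
Eigenvalues: lambda_1 = -17.0, lambda_2 = -7.0
The function is concave.

1


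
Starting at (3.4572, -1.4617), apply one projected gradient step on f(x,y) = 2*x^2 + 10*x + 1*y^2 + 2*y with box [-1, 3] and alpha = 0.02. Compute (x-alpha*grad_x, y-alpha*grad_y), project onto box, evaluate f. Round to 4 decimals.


Step 1: Compute gradient at (3.4572, -1.4617).
grad_x = 2*2*3.4572 + 10 = 23.8288
grad_y = 2*1*-1.4617 + 2 = -0.9234
Step 2: Gradient step.
x_raw = 3.4572 - 0.02*23.8288 = 2.9806
y_raw = -1.4617 - 0.02*-0.9234 = -1.4432
Step 3: Project onto [-1, 3].
x_proj = clip(2.9806) = 2.9806
y_proj = clip(-1.4432) = -1.0
Step 4: Evaluate f.
f(2.9806, -1.0) = 46.5745


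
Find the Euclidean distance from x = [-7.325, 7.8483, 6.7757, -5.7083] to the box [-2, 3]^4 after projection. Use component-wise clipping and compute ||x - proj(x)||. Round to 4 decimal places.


Project each component onto [-2, 3].
clip(-7.325) = -2.0, clip(7.8483) = 3.0, clip(6.7757) = 3.0, clip(-5.7083) = -2.0
Projection = [-2.0, 3.0, 3.0, -2.0]
Squared diffs: [28.3556, 23.506, 14.2559, 13.7515]
Distance = sqrt(79.869) = 8.9369


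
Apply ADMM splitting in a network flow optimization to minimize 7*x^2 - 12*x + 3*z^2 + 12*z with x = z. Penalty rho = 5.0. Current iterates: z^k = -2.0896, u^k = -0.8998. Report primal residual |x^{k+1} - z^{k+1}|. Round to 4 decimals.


ADMM iteration with rho = 5.0, z^k = -2.0896, u^k = -0.8998
Step 1: x-update.
Minimize 7*x^2 - 12*x + (5.0/2)*(x + 2.0896 - 0.8998)^2
FOC: (2*7 + 5.0)*x = 12 + 5.0*(-2.0896 + 0.8998)
x^{k+1} = 0.3185
Step 2: z-update.
Minimize 3*z^2 + 12*z + (5.0/2)*(0.3185 - z - 0.8998)^2
FOC: (2*3 + 5.0)*z = -12 + 5.0*(0.3185 - 0.8998)
z^{k+1} = -1.3551
Step 3: u-update.
u^{k+1} = -0.8998 + 0.3185 + 1.3551 = 0.7738
Step 4: Primal residual = |0.3185 + 1.3551| = 1.6736


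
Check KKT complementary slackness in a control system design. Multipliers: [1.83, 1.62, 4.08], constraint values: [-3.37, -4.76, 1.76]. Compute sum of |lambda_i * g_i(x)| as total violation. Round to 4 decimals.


KKT complementary slackness check:
lambda_1 * g_1 = 1.83 * -3.37 = -6.1671
lambda_2 * g_2 = 1.62 * -4.76 = -7.7112
lambda_3 * g_3 = 4.08 * 1.76 = 7.1808
Total violation = 6.1671 + 7.7112 + 7.1808 = 21.0591


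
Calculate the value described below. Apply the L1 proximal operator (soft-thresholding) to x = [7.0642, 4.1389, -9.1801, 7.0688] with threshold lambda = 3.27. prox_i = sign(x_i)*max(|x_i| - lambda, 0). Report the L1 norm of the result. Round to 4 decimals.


Soft-thresholding with lambda = 3.27:
prox(7.0642) = sign(7.0642)*max(|7.0642| - 3.27, 0) = 3.7942
prox(4.1389) = sign(4.1389)*max(|4.1389| - 3.27, 0) = 0.8689
prox(-9.1801) = sign(-9.1801)*max(|-9.1801| - 3.27, 0) = -5.9101
prox(7.0688) = sign(7.0688)*max(|7.0688| - 3.27, 0) = 3.7988
prox(x) = [3.7942, 0.8689, -5.9101, 3.7988]
||prox(x)||_1 = 3.7942 + 0.8689 + 5.9101 + 3.7988 = 14.372


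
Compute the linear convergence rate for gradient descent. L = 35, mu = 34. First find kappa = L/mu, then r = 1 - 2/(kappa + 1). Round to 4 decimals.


Step 1: Compute the condition number.
kappa = L/mu = 35/34 = 1.0294
Step 2: Compute the convergence rate.
r = 1 - 2/(kappa + 1) = 1 - 2*mu/(L + mu) = (L - mu)/(L + mu) = 1/69 = 0.0145


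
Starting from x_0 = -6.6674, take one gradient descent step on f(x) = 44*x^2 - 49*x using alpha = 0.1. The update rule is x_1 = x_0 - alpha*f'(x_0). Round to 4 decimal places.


We compute the gradient at x_0 and apply the update.
f'(x) = 88*x - 49
f'(-6.6674) = 88*-6.6674 - 49 = -635.7312
x_1 = -6.6674 - 0.1*-635.7312 = 56.9057


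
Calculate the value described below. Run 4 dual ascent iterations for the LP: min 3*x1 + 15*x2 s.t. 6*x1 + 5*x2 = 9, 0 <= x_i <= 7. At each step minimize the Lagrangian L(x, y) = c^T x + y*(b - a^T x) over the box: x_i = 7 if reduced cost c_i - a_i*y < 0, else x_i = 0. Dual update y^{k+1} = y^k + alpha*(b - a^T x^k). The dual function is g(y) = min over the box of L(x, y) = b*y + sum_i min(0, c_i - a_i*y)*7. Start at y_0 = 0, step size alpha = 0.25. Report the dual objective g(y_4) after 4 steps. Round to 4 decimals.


Dual ascent for LP: min 3*x1 + 15*x2, 6*x1 + 5*x2 = 9, 0 <= x_i <= 7
Step 1: y^k = 0.0, reduced costs: (3.0, 15.0)
  x^k = (0.0, 0.0), subgradient = b - a^T x = 9.0
  y^{k+1} = 0.0 + 0.25*9.0 = 2.25
Step 2: y^k = 2.25, reduced costs: (-10.5, 3.75)
  x^k = (7.0, 0.0), subgradient = b - a^T x = -33.0
  y^{k+1} = 2.25 + 0.25*-33.0 = -6.0
Step 3: y^k = -6.0, reduced costs: (39.0, 45.0)
  x^k = (0.0, 0.0), subgradient = b - a^T x = 9.0
  y^{k+1} = -6.0 + 0.25*9.0 = -3.75
Step 4: y^k = -3.75, reduced costs: (25.5, 33.75)
  x^k = (0.0, 0.0), subgradient = b - a^T x = 9.0
  y^{k+1} = -3.75 + 0.25*9.0 = -1.5
Dual objective at y_4 = -1.5: reduced costs (12.0, 22.5), box minimizer x = (0.0, 0.0)
g(y_4) = b*y + (c1 - a1*y)*x1 + (c2 - a2*y)*x2 = 9*(-1.5) + 12.0*0.0 + 22.5*0.0 = -13.5 + 0.0 + 0.0 = -13.5


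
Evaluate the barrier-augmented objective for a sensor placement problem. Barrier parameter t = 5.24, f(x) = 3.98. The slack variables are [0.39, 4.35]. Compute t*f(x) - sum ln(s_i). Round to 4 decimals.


Step 1: Compute log-barrier.
ln values: [-0.9416, 1.4702]
phi = -(-0.9416 + 1.4702) = -0.5286
Step 2: Compute augmented objective.
t*f(x) = 5.24*3.98 = 20.8552
Total = 20.8552 - 0.5286 = 20.3266


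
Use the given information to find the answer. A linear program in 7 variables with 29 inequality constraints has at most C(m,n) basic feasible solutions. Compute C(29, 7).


Each vertex corresponds to some choice of n active constraints out of m, so the number of vertices is at most C(m, n) = m! / (n!(m-n)!).
m = 29, n = 7
Numerator: 29 * 28 * 27 * 26 * 25 * 24 * 23
Denominator: 7! = 5040
C(29, 7) = 1560780


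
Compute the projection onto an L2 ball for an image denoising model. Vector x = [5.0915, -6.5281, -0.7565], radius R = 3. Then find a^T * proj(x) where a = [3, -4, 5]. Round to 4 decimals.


Step 1: Compute ||x|| (intermediates to 6 decimals).
||x|| = sqrt(5.0915^2 + (-6.5281)^2 + (-0.7565)^2) = 8.313348
Step 2: Project.
Since ||x|| > R, scale = R/||x|| = 3/8.313348 = 0.360865, proj(x) = scale * x
proj(x) = [1.837344, -2.355763, -0.272994]
Step 3: Dot product.
a^T * proj(x) = 3*1.837344 - 4*(-2.355763) + 5*(-0.272994) = 13.5701


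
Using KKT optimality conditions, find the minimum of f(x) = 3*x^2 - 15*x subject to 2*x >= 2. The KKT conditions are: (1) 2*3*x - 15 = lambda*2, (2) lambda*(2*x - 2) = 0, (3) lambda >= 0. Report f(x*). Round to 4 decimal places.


Step 1: Try lambda = 0 (constraint inactive).
Stationarity: 2*3*x - 15 = 0
x* = 15/(2*3) = 2.5
Check constraint: 2*2.5 = 5.0 >= 2 -- satisfied.
Step 2: Compute optimal value.
f(x*) = 3*2.5^2 - 15*2.5 = -18.75


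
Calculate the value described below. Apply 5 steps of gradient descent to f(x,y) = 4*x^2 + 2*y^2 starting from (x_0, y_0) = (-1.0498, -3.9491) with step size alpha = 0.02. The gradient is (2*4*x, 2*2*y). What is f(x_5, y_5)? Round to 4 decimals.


Gradient descent on f(x,y) = 4*x^2 + 2*y^2.
Starting point: (-1.0498, -3.9491), alpha = 0.02
Step 1: grad_x = 2*4*-1.0498 = -8.3984, grad_y = 2*2*-3.9491 = -15.7964
  x_1 = -1.0498 - 0.02*-8.3984 = -0.8818
  y_1 = -3.9491 - 0.02*-15.7964 = -3.6332
Step 2: grad_x = 2*4*-0.8818 = -7.0547, grad_y = 2*2*-3.6332 = -14.5327
  x_2 = -0.8818 - 0.02*-7.0547 = -0.7407
  y_2 = -3.6332 - 0.02*-14.5327 = -3.3425
Step 3: grad_x = 2*4*-0.7407 = -5.9259, grad_y = 2*2*-3.3425 = -13.3701
  x_3 = -0.7407 - 0.02*-5.9259 = -0.6222
  y_3 = -3.3425 - 0.02*-13.3701 = -3.0751
Step 4: grad_x = 2*4*-0.6222 = -4.9778, grad_y = 2*2*-3.0751 = -12.3005
  x_4 = -0.6222 - 0.02*-4.9778 = -0.5227
  y_4 = -3.0751 - 0.02*-12.3005 = -2.8291
Step 5: grad_x = 2*4*-0.5227 = -4.1813, grad_y = 2*2*-2.8291 = -11.3164
  x_5 = -0.5227 - 0.02*-4.1813 = -0.439
  y_5 = -2.8291 - 0.02*-11.3164 = -2.6028
f(-0.439, -2.6028) = 4*(-0.439)^2 + 2*(-2.6028)^2 = 14.3199


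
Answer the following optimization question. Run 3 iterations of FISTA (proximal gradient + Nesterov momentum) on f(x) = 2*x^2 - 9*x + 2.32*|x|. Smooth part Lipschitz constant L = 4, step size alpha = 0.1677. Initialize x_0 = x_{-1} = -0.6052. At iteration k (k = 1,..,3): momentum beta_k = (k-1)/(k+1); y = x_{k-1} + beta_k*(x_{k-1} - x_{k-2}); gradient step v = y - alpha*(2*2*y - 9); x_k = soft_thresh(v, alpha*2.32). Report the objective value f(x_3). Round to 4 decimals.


FISTA on f(x) = 2*x^2 - 9*x + 2.32*|x|
L = 4, alpha = 0.1677
Iteration 1: beta = 0.0, y = -0.6052 + 0.0*(-0.6052 + 0.6052) = -0.6052
  grad(y) = -11.4208, v = y - alpha*grad = 1.3101
  prox(v) = soft_thresh(1.3101, 0.3891) = 0.921
Iteration 2: beta = 0.3333, y = 0.921 + 0.3333*(0.921 + 0.6052) = 1.4297
  grad(y) = -3.281, v = y - alpha*grad = 1.98
  prox(v) = soft_thresh(1.98, 0.3891) = 1.5909
Iteration 3: beta = 0.5, y = 1.5909 + 0.5*(1.5909 - 0.921) = 1.9259
  grad(y) = -1.2966, v = y - alpha*grad = 2.1433
  prox(v) = soft_thresh(2.1433, 0.3891) = 1.7542
f(x_3) = 2*1.7542^2 - 9*1.7542 + 2.32*|1.7542| = -5.5636


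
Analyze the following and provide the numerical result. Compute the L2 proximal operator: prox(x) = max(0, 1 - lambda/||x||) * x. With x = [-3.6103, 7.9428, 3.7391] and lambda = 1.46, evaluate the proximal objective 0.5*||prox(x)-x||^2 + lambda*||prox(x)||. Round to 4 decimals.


Step 1: Compute ||x||.
||x|| = 9.4923
Step 2: Compute scaling factor.
scale = max(0, 1 - 1.46/9.4923) = 0.8462
Step 3: prox(x) = [-3.055, 6.7211, 3.164]
||prox(x)|| = 8.0323
Step 4: Proximal objective.
0.5*||prox-x||^2 = 1.0658
lambda*||prox|| = 11.7272
Total = 12.7929


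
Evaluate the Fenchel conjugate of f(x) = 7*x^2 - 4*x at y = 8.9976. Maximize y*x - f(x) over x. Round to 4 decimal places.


f*(y) = sup_x {y*x - a*x^2 - b*x} = sup_x {(y-b)*x - a*x^2}
FOC: (y - b) - 2a*x = 0 => x* = (y - b)/(2a)
x* = (8.9976 + 4)/(2*7) = 0.9284
f*(8.9976) = (y-b)^2/(4a) = (8.9976 + 4)^2/(4*7)
= 168.9376/28 = 6.0335


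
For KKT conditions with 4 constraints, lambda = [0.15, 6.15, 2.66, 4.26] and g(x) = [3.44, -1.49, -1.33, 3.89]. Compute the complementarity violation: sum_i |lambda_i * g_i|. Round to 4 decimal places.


KKT complementary slackness check:
lambda_1 * g_1 = 0.15 * 3.44 = 0.516
lambda_2 * g_2 = 6.15 * -1.49 = -9.1635
lambda_3 * g_3 = 2.66 * -1.33 = -3.5378
lambda_4 * g_4 = 4.26 * 3.89 = 16.5714
Total violation = 0.516 + 9.1635 + 3.5378 + 16.5714 = 29.7887


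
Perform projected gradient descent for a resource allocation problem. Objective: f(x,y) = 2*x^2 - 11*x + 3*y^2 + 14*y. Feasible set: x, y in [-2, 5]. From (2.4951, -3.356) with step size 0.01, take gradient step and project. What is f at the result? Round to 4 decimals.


Step 1: Compute gradient at (2.4951, -3.356).
grad_x = 2*2*2.4951 - 11 = -1.0196
grad_y = 2*3*-3.356 + 14 = -6.136
Step 2: Gradient step.
x_raw = 2.4951 - 0.01*-1.0196 = 2.5053
y_raw = -3.356 - 0.01*-6.136 = -3.2946
Step 3: Project onto [-2, 5].
x_proj = clip(2.5053) = 2.5053
y_proj = clip(-3.2946) = -2.0
Step 4: Evaluate f.
f(2.5053, -2.0) = -31.0052


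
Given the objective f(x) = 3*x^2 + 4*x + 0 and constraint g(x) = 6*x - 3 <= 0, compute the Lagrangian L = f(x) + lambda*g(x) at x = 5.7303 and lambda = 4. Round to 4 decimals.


Step 1: Evaluate f(x).
f(5.7303) = 3*5.7303^2 + 4*5.7303 + 0 = 121.4302
Step 2: Evaluate g(x).
g(5.7303) = 6*5.7303 - 3 = 31.3818
Step 3: Compute Lagrangian.
L = 121.4302 + 4*31.3818 = 246.9574


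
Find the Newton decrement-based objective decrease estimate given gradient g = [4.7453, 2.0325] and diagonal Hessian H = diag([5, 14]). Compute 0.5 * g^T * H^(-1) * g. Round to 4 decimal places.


Step 1: H is diagonal, so H^(-1) * g = [0.9491, 0.1452].
Step 2: g^T H^(-1) g = sum_i g_i^2 / H_ii
  = (4.7453)^2/5 + (2.0325)^2/14
  = 4.5036 + 0.2951 = 4.7986
Step 3: Objective decrease = 0.5 * g^T H^(-1) g = 2.3993


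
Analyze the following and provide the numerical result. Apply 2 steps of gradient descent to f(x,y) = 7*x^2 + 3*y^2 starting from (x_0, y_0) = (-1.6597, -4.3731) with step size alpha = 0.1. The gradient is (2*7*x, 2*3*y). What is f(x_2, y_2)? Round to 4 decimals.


Gradient descent on f(x,y) = 7*x^2 + 3*y^2.
Starting point: (-1.6597, -4.3731), alpha = 0.1
Step 1: grad_x = 2*7*-1.6597 = -23.2358, grad_y = 2*3*-4.3731 = -26.2386
  x_1 = -1.6597 - 0.1*-23.2358 = 0.6639
  y_1 = -4.3731 - 0.1*-26.2386 = -1.7492
Step 2: grad_x = 2*7*0.6639 = 9.2943, grad_y = 2*3*-1.7492 = -10.4954
  x_2 = 0.6639 - 0.1*9.2943 = -0.2656
  y_2 = -1.7492 - 0.1*-10.4954 = -0.6997
f(-0.2656, -0.6997) = 7*(-0.2656)^2 + 3*(-0.6997)^2 = 1.9623


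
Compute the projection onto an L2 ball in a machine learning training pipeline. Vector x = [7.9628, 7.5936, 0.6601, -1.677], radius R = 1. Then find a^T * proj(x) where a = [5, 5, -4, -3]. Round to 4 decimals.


Step 1: Compute ||x|| (intermediates to 6 decimals).
||x|| = sqrt(7.9628^2 + 7.5936^2 + 0.6601^2 + (-1.677)^2) = 11.149754
Step 2: Project.
Since ||x|| > R, scale = R/||x|| = 1/11.149754 = 0.089688, proj(x) = scale * x
proj(x) = [0.714168, 0.681055, 0.059203, -0.150407]
Step 3: Dot product.
a^T * proj(x) = 5*0.714168 + 5*0.681055 - 4*0.059203 - 3*(-0.150407) = 7.1905


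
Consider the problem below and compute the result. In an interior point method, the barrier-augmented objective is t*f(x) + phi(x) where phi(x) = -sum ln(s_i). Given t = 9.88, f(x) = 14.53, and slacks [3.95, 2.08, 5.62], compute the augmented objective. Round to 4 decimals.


Step 1: Compute log-barrier.
ln values: [1.3737, 0.7324, 1.7263]
phi = -(1.3737 + 0.7324 + 1.7263) = -3.8324
Step 2: Compute augmented objective.
t*f(x) = 9.88*14.53 = 143.5564
Total = 143.5564 - 3.8324 = 139.724


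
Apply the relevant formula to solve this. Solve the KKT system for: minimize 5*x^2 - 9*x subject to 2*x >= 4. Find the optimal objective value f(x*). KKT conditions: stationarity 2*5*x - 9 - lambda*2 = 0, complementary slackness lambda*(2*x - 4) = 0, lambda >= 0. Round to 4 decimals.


Step 1: Try lambda = 0 (constraint inactive).
x_unc = 9/(2*5) = 0.9
Check: 2*0.9 = 1.8 < 4 -- violated!
Step 2: Constraint must be active: 2*x = 4
x* = 4/2 = 2.0
lambda = (2*5*2.0 - 9)/2 = 5.5
Step 3: Compute optimal value.
f(x*) = 5*2.0^2 - 9*2.0 = 2.0


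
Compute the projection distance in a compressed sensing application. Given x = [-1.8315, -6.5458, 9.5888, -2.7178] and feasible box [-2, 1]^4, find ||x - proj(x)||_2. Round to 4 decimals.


Project each component onto [-2, 1].
clip(-1.8315) = -1.8315, clip(-6.5458) = -2.0, clip(9.5888) = 1.0, clip(-2.7178) = -2.0
Projection = [-1.8315, -2.0, 1.0, -2.0]
Squared diffs: [0.0, 20.6643, 73.7675, 0.5152]
Distance = sqrt(94.947) = 9.7441


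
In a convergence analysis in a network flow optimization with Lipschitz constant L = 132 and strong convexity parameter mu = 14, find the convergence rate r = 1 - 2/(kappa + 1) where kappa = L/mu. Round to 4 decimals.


Step 1: Compute the condition number.
kappa = L/mu = 132/14 = 9.4286
Step 2: Compute the convergence rate.
r = 1 - 2/(kappa + 1) = 1 - 2*mu/(L + mu) = (L - mu)/(L + mu) = 118/146 = 0.8082


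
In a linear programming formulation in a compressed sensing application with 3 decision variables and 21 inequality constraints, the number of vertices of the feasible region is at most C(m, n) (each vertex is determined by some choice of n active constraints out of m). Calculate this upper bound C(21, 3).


Each vertex corresponds to some choice of n active constraints out of m, so the number of vertices is at most C(m, n) = m! / (n!(m-n)!).
m = 21, n = 3
Numerator: 21 * 20 * 19
Denominator: 3! = 6
C(21, 3) = 1330


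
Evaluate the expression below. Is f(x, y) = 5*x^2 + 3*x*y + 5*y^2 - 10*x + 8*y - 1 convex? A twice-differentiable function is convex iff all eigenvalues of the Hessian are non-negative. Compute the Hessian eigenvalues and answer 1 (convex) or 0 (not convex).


The Hessian of f(x,y) = 5*x^2 + 3*x*y + 5*y^2 - 10*x + 8*y - 1 is:
H = [[10, 3], [3, 10]]
Trace = 10 + 10 = 20
Determinant = 10*10 - (3)^2 = 91
Discriminant = (20)^2 - 4*91 = 36.0
Eigenvalues: lambda_1 = 7.0, lambda_2 = 13.0
The function is convex.

1


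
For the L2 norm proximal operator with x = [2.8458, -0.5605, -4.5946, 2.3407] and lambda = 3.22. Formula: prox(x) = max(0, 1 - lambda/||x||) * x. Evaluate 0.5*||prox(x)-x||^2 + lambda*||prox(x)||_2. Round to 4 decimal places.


Step 1: Compute ||x||.
||x|| = 5.9162
Step 2: Compute scaling factor.
scale = max(0, 1 - 3.22/5.9162) = 0.4557
Step 3: prox(x) = [1.2969, -0.2554, -2.0939, 1.0667]
||prox(x)|| = 2.6962
Step 4: Proximal objective.
0.5*||prox-x||^2 = 5.1842
lambda*||prox|| = 8.6818
Total = 13.8661


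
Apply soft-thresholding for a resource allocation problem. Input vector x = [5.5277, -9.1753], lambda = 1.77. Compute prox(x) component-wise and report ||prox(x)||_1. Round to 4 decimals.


Soft-thresholding with lambda = 1.77:
prox(5.5277) = sign(5.5277)*max(|5.5277| - 1.77, 0) = 3.7577
prox(-9.1753) = sign(-9.1753)*max(|-9.1753| - 1.77, 0) = -7.4053
prox(x) = [3.7577, -7.4053]
||prox(x)||_1 = 3.7577 + 7.4053 = 11.163


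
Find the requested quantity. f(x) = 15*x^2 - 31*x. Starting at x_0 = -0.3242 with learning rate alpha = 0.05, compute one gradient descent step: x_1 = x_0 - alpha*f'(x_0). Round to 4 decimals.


We compute the gradient at x_0 and apply the update.
f'(x) = 30*x - 31
f'(-0.3242) = 30*-0.3242 - 31 = -40.726
x_1 = -0.3242 - 0.05*-40.726 = 1.7121


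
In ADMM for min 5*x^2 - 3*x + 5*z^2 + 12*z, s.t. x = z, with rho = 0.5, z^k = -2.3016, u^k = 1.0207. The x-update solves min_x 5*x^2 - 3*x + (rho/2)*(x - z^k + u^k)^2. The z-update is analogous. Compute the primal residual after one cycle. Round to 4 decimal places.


ADMM iteration with rho = 0.5, z^k = -2.3016, u^k = 1.0207
Step 1: x-update.
Minimize 5*x^2 - 3*x + (0.5/2)*(x + 2.3016 + 1.0207)^2
FOC: (2*5 + 0.5)*x = 3 + 0.5*(-2.3016 - 1.0207)
x^{k+1} = 0.1275
Step 2: z-update.
Minimize 5*z^2 + 12*z + (0.5/2)*(0.1275 - z + 1.0207)^2
FOC: (2*5 + 0.5)*z = -12 + 0.5*(0.1275 + 1.0207)
z^{k+1} = -1.0882
Step 3: u-update.
u^{k+1} = 1.0207 + 0.1275 + 1.0882 = 2.2364
Step 4: Primal residual = |0.1275 + 1.0882| = 1.2157


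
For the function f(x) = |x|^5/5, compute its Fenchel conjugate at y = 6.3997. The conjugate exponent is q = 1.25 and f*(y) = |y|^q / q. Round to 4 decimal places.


The conjugate exponent q satisfies 1/p + 1/q = 1.
p = 5, so q = 5/(5 - 1) = 1.25
|y|^q = 6.3997^1.25 = 10.1789
f*(6.3997) = 10.1789 / 1.25 = 8.1431


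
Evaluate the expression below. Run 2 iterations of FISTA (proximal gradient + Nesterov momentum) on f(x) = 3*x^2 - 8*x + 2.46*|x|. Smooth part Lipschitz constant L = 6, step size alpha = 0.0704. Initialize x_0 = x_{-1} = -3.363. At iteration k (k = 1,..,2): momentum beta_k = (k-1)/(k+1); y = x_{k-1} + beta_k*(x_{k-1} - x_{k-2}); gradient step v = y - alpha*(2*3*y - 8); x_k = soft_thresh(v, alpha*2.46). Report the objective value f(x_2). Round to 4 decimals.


FISTA on f(x) = 3*x^2 - 8*x + 2.46*|x|
L = 6, alpha = 0.0704
Iteration 1: beta = 0.0, y = -3.363 + 0.0*(-3.363 + 3.363) = -3.363
  grad(y) = -28.178, v = y - alpha*grad = -1.3793
  prox(v) = soft_thresh(-1.3793, 0.1732) = -1.2061
Iteration 2: beta = 0.3333, y = -1.2061 + 0.3333*(-1.2061 + 3.363) = -0.4871
  grad(y) = -10.9227, v = y - alpha*grad = 0.2818
  prox(v) = soft_thresh(0.2818, 0.1732) = 0.1087
f(x_2) = 3*0.1087^2 - 8*0.1087 + 2.46*|0.1087| = -0.5666


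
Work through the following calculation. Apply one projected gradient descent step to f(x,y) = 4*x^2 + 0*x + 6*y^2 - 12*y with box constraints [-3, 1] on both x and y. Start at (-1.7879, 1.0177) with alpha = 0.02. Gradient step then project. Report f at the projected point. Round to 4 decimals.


Step 1: Compute gradient at (-1.7879, 1.0177).
grad_x = 2*4*-1.7879 + 0 = -14.3032
grad_y = 2*6*1.0177 - 12 = 0.2124
Step 2: Gradient step.
x_raw = -1.7879 - 0.02*-14.3032 = -1.5018
y_raw = 1.0177 - 0.02*0.2124 = 1.0135
Step 3: Project onto [-3, 1].
x_proj = clip(-1.5018) = -1.5018
y_proj = clip(1.0135) = 1.0
Step 4: Evaluate f.
f(-1.5018, 1.0) = 3.022


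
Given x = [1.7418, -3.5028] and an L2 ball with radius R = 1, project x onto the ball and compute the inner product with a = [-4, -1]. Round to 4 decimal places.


Step 1: Compute ||x|| (intermediates to 6 decimals).
||x|| = sqrt(1.7418^2 + (-3.5028)^2) = 3.911966
Step 2: Project.
Since ||x|| > R, scale = R/||x|| = 1/3.911966 = 0.255626, proj(x) = scale * x
proj(x) = [0.445249, -0.895407]
Step 3: Dot product.
a^T * proj(x) = -4*0.445249 - 1*(-0.895407) = -0.8856


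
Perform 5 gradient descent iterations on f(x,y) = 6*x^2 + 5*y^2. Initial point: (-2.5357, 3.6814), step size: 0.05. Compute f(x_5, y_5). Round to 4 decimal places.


Gradient descent on f(x,y) = 6*x^2 + 5*y^2.
Starting point: (-2.5357, 3.6814), alpha = 0.05
Step 1: grad_x = 2*6*-2.5357 = -30.4284, grad_y = 2*5*3.6814 = 36.814
  x_1 = -2.5357 - 0.05*-30.4284 = -1.0143
  y_1 = 3.6814 - 0.05*36.814 = 1.8407
Step 2: grad_x = 2*6*-1.0143 = -12.1714, grad_y = 2*5*1.8407 = 18.407
  x_2 = -1.0143 - 0.05*-12.1714 = -0.4057
  y_2 = 1.8407 - 0.05*18.407 = 0.9204
Step 3: grad_x = 2*6*-0.4057 = -4.8685, grad_y = 2*5*0.9204 = 9.2035
  x_3 = -0.4057 - 0.05*-4.8685 = -0.1623
  y_3 = 0.9204 - 0.05*9.2035 = 0.4602
Step 4: grad_x = 2*6*-0.1623 = -1.9474, grad_y = 2*5*0.4602 = 4.6018
  x_4 = -0.1623 - 0.05*-1.9474 = -0.0649
  y_4 = 0.4602 - 0.05*4.6018 = 0.2301
Step 5: grad_x = 2*6*-0.0649 = -0.779, grad_y = 2*5*0.2301 = 2.3009
  x_5 = -0.0649 - 0.05*-0.779 = -0.026
  y_5 = 0.2301 - 0.05*2.3009 = 0.115
f(-0.026, 0.115) = 6*(-0.026)^2 + 5*0.115^2 = 0.0702


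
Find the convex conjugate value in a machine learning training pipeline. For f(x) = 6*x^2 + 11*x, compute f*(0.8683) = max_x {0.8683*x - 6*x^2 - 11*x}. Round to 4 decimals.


f*(y) = sup_x {y*x - a*x^2 - b*x} = sup_x {(y-b)*x - a*x^2}
FOC: (y - b) - 2a*x = 0 => x* = (y - b)/(2a)
x* = (0.8683 - 11)/(2*6) = -0.8443
f*(0.8683) = (y-b)^2/(4a) = (0.8683 - 11)^2/(4*6)
= 102.6513/24 = 4.2771


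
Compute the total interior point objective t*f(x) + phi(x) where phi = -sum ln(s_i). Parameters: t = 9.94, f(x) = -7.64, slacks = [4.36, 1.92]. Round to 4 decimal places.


Step 1: Compute log-barrier.
ln values: [1.4725, 0.6523]
phi = -(1.4725 + 0.6523) = -2.1248
Step 2: Compute augmented objective.
t*f(x) = 9.94*-7.64 = -75.9416
Total = -75.9416 - 2.1248 = -78.0664


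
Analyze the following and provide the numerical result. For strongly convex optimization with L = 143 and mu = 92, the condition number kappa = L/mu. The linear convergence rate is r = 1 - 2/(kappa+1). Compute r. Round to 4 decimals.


Step 1: Compute the condition number.
kappa = L/mu = 143/92 = 1.5543
Step 2: Compute the convergence rate.
r = 1 - 2/(kappa + 1) = 1 - 2*mu/(L + mu) = (L - mu)/(L + mu) = 51/235 = 0.217


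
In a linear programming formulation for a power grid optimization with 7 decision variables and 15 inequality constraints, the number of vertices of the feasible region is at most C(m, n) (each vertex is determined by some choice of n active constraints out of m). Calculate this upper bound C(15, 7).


Each vertex corresponds to some choice of n active constraints out of m, so the number of vertices is at most C(m, n) = m! / (n!(m-n)!).
m = 15, n = 7
Numerator: 15 * 14 * 13 * 12 * 11 * 10 * 9
Denominator: 7! = 5040
C(15, 7) = 6435


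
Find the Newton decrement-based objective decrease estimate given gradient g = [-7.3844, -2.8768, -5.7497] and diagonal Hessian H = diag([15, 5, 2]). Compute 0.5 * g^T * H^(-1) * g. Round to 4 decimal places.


Step 1: H is diagonal, so H^(-1) * g = [-0.4923, -0.5754, -2.8749].
Step 2: g^T H^(-1) g = sum_i g_i^2 / H_ii
  = (-7.3844)^2/15 + (-2.8768)^2/5 + (-5.7497)^2/2
  = 3.6353 + 1.6552 + 16.5295 = 21.82
Step 3: Objective decrease = 0.5 * g^T H^(-1) g = 10.91


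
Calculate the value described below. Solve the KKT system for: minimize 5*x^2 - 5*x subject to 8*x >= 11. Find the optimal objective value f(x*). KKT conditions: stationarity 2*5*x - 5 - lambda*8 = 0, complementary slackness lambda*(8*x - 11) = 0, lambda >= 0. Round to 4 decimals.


Step 1: Try lambda = 0 (constraint inactive).
x_unc = 5/(2*5) = 0.5
Check: 8*0.5 = 4.0 < 11 -- violated!
Step 2: Constraint must be active: 8*x = 11
x* = 11/8 = 1.375
lambda = (2*5*1.375 - 5)/8 = 1.0938
Step 3: Compute optimal value.
f(x*) = 5*1.375^2 - 5*1.375 = 2.5781


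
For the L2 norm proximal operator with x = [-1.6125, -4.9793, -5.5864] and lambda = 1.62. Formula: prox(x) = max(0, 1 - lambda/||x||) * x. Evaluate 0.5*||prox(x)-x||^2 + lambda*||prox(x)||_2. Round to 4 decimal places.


Step 1: Compute ||x||.
||x|| = 7.6552
Step 2: Compute scaling factor.
scale = max(0, 1 - 1.62/7.6552) = 0.7884
Step 3: prox(x) = [-1.2713, -3.9256, -4.4042]
||prox(x)|| = 6.0352
Step 4: Proximal objective.
0.5*||prox-x||^2 = 1.3122
lambda*||prox|| = 9.777
Total = 11.0892


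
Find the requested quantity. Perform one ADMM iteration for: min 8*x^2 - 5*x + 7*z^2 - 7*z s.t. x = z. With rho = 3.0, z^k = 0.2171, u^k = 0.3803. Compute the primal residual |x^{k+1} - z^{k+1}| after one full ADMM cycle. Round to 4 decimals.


ADMM iteration with rho = 3.0, z^k = 0.2171, u^k = 0.3803
Step 1: x-update.
Minimize 8*x^2 - 5*x + (3.0/2)*(x - 0.2171 + 0.3803)^2
FOC: (2*8 + 3.0)*x = 5 + 3.0*(0.2171 - 0.3803)
x^{k+1} = 0.2374
Step 2: z-update.
Minimize 7*z^2 - 7*z + (3.0/2)*(0.2374 - z + 0.3803)^2
FOC: (2*7 + 3.0)*z = 7 + 3.0*(0.2374 + 0.3803)
z^{k+1} = 0.5208
Step 3: u-update.
u^{k+1} = 0.3803 + 0.2374 - 0.5208 = 0.0969
Step 4: Primal residual = |0.2374 - 0.5208| = 0.2834


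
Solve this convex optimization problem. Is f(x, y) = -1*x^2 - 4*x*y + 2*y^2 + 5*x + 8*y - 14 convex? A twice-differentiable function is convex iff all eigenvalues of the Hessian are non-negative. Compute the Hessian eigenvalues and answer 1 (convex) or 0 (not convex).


The Hessian of f(x,y) = -1*x^2 - 4*x*y + 2*y^2 + 5*x + 8*y - 14 is:
H = [[-2, -4], [-4, 4]]
Trace = -2 + 4 = 2
Determinant = -2*4 - (-4)^2 = -24
Discriminant = (2)^2 - 4*-24 = 100.0
Eigenvalues: lambda_1 = -4.0, lambda_2 = 6.0
The function is not convex.

0


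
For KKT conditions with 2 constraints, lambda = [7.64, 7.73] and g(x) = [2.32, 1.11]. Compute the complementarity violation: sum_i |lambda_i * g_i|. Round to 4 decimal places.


KKT complementary slackness check:
lambda_1 * g_1 = 7.64 * 2.32 = 17.7248
lambda_2 * g_2 = 7.73 * 1.11 = 8.5803
Total violation = 17.7248 + 8.5803 = 26.3051


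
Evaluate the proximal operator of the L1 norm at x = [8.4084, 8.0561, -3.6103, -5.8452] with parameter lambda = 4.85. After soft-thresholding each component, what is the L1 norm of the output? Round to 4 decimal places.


Soft-thresholding with lambda = 4.85:
prox(8.4084) = sign(8.4084)*max(|8.4084| - 4.85, 0) = 3.5584
prox(8.0561) = sign(8.0561)*max(|8.0561| - 4.85, 0) = 3.2061
prox(-3.6103) = sign(-3.6103)*max(|-3.6103| - 4.85, 0) = 0.0
prox(-5.8452) = sign(-5.8452)*max(|-5.8452| - 4.85, 0) = -0.9952
prox(x) = [3.5584, 3.2061, 0.0, -0.9952]
||prox(x)||_1 = 3.5584 + 3.2061 + 0.0 + 0.9952 = 7.7597


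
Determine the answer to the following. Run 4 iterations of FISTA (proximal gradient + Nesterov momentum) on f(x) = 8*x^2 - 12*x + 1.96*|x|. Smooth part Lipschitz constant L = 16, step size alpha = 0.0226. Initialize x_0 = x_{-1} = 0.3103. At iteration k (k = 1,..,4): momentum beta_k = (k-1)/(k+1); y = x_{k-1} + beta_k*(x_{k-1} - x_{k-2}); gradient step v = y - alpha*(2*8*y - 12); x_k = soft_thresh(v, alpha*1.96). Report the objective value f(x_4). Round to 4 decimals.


FISTA on f(x) = 8*x^2 - 12*x + 1.96*|x|
L = 16, alpha = 0.0226
Iteration 1: beta = 0.0, y = 0.3103 + 0.0*(0.3103 - 0.3103) = 0.3103
  grad(y) = -7.0352, v = y - alpha*grad = 0.4693
  prox(v) = soft_thresh(0.4693, 0.0443) = 0.425
Iteration 2: beta = 0.3333, y = 0.425 + 0.3333*(0.425 - 0.3103) = 0.4632
  grad(y) = -4.5883, v = y - alpha*grad = 0.5669
  prox(v) = soft_thresh(0.5669, 0.0443) = 0.5226
Iteration 3: beta = 0.5, y = 0.5226 + 0.5*(0.5226 - 0.425) = 0.5714
  grad(y) = -2.8568, v = y - alpha*grad = 0.636
  prox(v) = soft_thresh(0.636, 0.0443) = 0.5917
Iteration 4: beta = 0.6, y = 0.5917 + 0.6*(0.5917 - 0.5226) = 0.6332
  grad(y) = -1.8693, v = y - alpha*grad = 0.6754
  prox(v) = soft_thresh(0.6754, 0.0443) = 0.6311
f(x_4) = 8*0.6311^2 - 12*0.6311 + 1.96*|0.6311| = -3.1499


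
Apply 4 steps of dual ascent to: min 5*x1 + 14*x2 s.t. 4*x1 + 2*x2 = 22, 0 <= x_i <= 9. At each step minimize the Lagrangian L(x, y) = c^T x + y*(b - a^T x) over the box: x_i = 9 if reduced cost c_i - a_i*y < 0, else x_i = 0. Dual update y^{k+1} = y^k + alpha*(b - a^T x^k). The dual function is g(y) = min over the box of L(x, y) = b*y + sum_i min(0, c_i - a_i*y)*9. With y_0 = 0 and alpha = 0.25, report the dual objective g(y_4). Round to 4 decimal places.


Dual ascent for LP: min 5*x1 + 14*x2, 4*x1 + 2*x2 = 22, 0 <= x_i <= 9
Step 1: y^k = 0.0, reduced costs: (5.0, 14.0)
  x^k = (0.0, 0.0), subgradient = b - a^T x = 22.0
  y^{k+1} = 0.0 + 0.25*22.0 = 5.5
Step 2: y^k = 5.5, reduced costs: (-17.0, 3.0)
  x^k = (9.0, 0.0), subgradient = b - a^T x = -14.0
  y^{k+1} = 5.5 + 0.25*-14.0 = 2.0
Step 3: y^k = 2.0, reduced costs: (-3.0, 10.0)
  x^k = (9.0, 0.0), subgradient = b - a^T x = -14.0
  y^{k+1} = 2.0 + 0.25*-14.0 = -1.5
Step 4: y^k = -1.5, reduced costs: (11.0, 17.0)
  x^k = (0.0, 0.0), subgradient = b - a^T x = 22.0
  y^{k+1} = -1.5 + 0.25*22.0 = 4.0
Dual objective at y_4 = 4.0: reduced costs (-11.0, 6.0), box minimizer x = (9.0, 0.0)
g(y_4) = b*y + (c1 - a1*y)*x1 + (c2 - a2*y)*x2 = 22*4.0 + (-11.0)*9.0 + 6.0*0.0 = 88.0 - 99.0 + 0.0 = -11.0


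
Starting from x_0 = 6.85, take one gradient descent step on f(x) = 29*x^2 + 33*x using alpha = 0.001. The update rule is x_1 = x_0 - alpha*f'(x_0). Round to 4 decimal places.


We compute the gradient at x_0 and apply the update.
f'(x) = 58*x + 33
f'(6.85) = 58*6.85 + 33 = 430.3
x_1 = 6.85 - 0.001*430.3 = 6.4197


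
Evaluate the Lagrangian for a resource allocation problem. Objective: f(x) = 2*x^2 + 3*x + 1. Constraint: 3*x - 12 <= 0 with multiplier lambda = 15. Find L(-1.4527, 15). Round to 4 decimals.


Step 1: Evaluate f(x).
f(-1.4527) = 2*(-1.4527)^2 + 3*(-1.4527) + 1 = 0.8626
Step 2: Evaluate g(x).
g(-1.4527) = 3*-1.4527 - 12 = -16.3581
Step 3: Compute Lagrangian.
L = 0.8626 + 15*-16.3581 = -244.5089


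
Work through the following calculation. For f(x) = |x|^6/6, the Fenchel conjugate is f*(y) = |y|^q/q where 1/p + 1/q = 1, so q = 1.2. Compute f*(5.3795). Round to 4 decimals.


The conjugate exponent q satisfies 1/p + 1/q = 1.
p = 6, so q = 6/(6 - 1) = 1.2
|y|^q = 5.3795^1.2 = 7.5317
f*(5.3795) = 7.5317 / 1.2 = 6.2764


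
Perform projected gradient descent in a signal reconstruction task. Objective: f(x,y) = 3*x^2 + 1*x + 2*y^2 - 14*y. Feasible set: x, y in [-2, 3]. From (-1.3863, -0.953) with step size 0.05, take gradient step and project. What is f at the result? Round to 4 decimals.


Step 1: Compute gradient at (-1.3863, -0.953).
grad_x = 2*3*-1.3863 + 1 = -7.3178
grad_y = 2*2*-0.953 - 14 = -17.812
Step 2: Gradient step.
x_raw = -1.3863 - 0.05*-7.3178 = -1.0204
y_raw = -0.953 - 0.05*-17.812 = -0.0624
Step 3: Project onto [-2, 3].
x_proj = clip(-1.0204) = -1.0204
y_proj = clip(-0.0624) = -0.0624
Step 4: Evaluate f.
f(-1.0204, -0.0624) = 2.9847


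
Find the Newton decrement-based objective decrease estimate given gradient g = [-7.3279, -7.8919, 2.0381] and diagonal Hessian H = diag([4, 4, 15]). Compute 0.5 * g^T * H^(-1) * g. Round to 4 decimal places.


Step 1: H is diagonal, so H^(-1) * g = [-1.832, -1.973, 0.1359].
Step 2: g^T H^(-1) g = sum_i g_i^2 / H_ii
  = (-7.3279)^2/4 + (-7.8919)^2/4 + (2.0381)^2/15
  = 13.4245 + 15.5705 + 0.2769 = 29.272
Step 3: Objective decrease = 0.5 * g^T H^(-1) g = 14.636


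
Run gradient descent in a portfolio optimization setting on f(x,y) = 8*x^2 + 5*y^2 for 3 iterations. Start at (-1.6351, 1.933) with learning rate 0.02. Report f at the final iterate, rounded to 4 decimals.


Gradient descent on f(x,y) = 8*x^2 + 5*y^2.
Starting point: (-1.6351, 1.933), alpha = 0.02
Step 1: grad_x = 2*8*-1.6351 = -26.1616, grad_y = 2*5*1.933 = 19.33
  x_1 = -1.6351 - 0.02*-26.1616 = -1.1119
  y_1 = 1.933 - 0.02*19.33 = 1.5464
Step 2: grad_x = 2*8*-1.1119 = -17.7899, grad_y = 2*5*1.5464 = 15.464
  x_2 = -1.1119 - 0.02*-17.7899 = -0.7561
  y_2 = 1.5464 - 0.02*15.464 = 1.2371
Step 3: grad_x = 2*8*-0.7561 = -12.0971, grad_y = 2*5*1.2371 = 12.3712
  x_3 = -0.7561 - 0.02*-12.0971 = -0.5141
  y_3 = 1.2371 - 0.02*12.3712 = 0.9897
f(-0.5141, 0.9897) = 8*(-0.5141)^2 + 5*0.9897^2 = 7.0121


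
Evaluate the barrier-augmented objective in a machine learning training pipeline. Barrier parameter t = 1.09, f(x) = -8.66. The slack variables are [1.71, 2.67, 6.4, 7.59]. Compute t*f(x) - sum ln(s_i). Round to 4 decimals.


Step 1: Compute log-barrier.
ln values: [0.5365, 0.9821, 1.8563, 2.0268]
phi = -(0.5365 + 0.9821 + 1.8563 + 2.0268) = -5.4017
Step 2: Compute augmented objective.
t*f(x) = 1.09*-8.66 = -9.4394
Total = -9.4394 - 5.4017 = -14.8411


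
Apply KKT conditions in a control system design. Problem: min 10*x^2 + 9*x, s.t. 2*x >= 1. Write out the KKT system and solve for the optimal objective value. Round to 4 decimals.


Step 1: Try lambda = 0 (constraint inactive).
x_unc = -9/(2*10) = -0.45
Check: 2*-0.45 = -0.9 < 1 -- violated!
Step 2: Constraint must be active: 2*x = 1
x* = 1/2 = 0.5
lambda = (2*10*0.5 + 9)/2 = 9.5
Step 3: Compute optimal value.
f(x*) = 10*0.5^2 + 9*0.5 = 7.0


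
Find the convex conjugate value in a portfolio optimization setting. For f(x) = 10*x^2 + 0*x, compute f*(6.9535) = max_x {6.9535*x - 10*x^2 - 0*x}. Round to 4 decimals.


f*(y) = sup_x {y*x - a*x^2 - b*x} = sup_x {(y-b)*x - a*x^2}
FOC: (y - b) - 2a*x = 0 => x* = (y - b)/(2a)
x* = (6.9535 - 0)/(2*10) = 0.3477
f*(6.9535) = (y-b)^2/(4a) = (6.9535 - 0)^2/(4*10)
= 48.3512/40 = 1.2088


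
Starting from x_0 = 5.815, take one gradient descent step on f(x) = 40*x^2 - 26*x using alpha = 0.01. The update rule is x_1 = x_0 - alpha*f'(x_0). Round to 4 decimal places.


We compute the gradient at x_0 and apply the update.
f'(x) = 80*x - 26
f'(5.815) = 80*5.815 - 26 = 439.2
x_1 = 5.815 - 0.01*439.2 = 1.423


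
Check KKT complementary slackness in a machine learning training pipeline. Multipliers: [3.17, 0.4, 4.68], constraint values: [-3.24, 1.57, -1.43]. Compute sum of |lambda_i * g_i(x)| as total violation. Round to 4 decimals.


KKT complementary slackness check:
lambda_1 * g_1 = 3.17 * -3.24 = -10.2708
lambda_2 * g_2 = 0.4 * 1.57 = 0.628
lambda_3 * g_3 = 4.68 * -1.43 = -6.6924
Total violation = 10.2708 + 0.628 + 6.6924 = 17.5912


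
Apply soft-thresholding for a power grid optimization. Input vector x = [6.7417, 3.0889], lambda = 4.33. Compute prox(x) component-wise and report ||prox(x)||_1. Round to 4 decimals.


Soft-thresholding with lambda = 4.33:
prox(6.7417) = sign(6.7417)*max(|6.7417| - 4.33, 0) = 2.4117
prox(3.0889) = sign(3.0889)*max(|3.0889| - 4.33, 0) = 0.0
prox(x) = [2.4117, 0.0]
||prox(x)||_1 = 2.4117 + 0.0 = 2.4117


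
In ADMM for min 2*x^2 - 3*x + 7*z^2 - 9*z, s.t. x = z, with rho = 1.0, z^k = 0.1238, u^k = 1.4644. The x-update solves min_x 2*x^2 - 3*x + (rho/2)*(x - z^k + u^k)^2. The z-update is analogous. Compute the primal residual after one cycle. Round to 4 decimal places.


ADMM iteration with rho = 1.0, z^k = 0.1238, u^k = 1.4644
Step 1: x-update.
Minimize 2*x^2 - 3*x + (1.0/2)*(x - 0.1238 + 1.4644)^2
FOC: (2*2 + 1.0)*x = 3 + 1.0*(0.1238 - 1.4644)
x^{k+1} = 0.3319
Step 2: z-update.
Minimize 7*z^2 - 9*z + (1.0/2)*(0.3319 - z + 1.4644)^2
FOC: (2*7 + 1.0)*z = 9 + 1.0*(0.3319 + 1.4644)
z^{k+1} = 0.7198
Step 3: u-update.
u^{k+1} = 1.4644 + 0.3319 - 0.7198 = 1.0765
Step 4: Primal residual = |0.3319 - 0.7198| = 0.3879
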